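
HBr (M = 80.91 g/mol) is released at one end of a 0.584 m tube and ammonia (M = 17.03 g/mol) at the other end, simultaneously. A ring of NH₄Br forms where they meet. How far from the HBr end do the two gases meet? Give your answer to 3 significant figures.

0.184 m

In equal time, each gas travels a distance ∝ its rate ∝ 1/√M, so d_HBr/d_NH₃ = √(M_NH₃/M_HBr) = √(17.03/80.91) = 0.4588.
With d_HBr + d_NH₃ = 0.584 m, d_NH₃ = 0.584/(1 + 0.4588) = 0.4003 m.
d_HBr = 0.584 − 0.4003 = 0.184 m.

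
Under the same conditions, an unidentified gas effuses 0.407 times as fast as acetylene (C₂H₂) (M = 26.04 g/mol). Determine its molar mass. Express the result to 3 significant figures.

Graham's law gives rate_X/rate_C₂H₂ = √(M_C₂H₂/M_X).
0.407 = √(26.04/M_X)
M_X = 26.04 / 0.407² = 26.04 / 0.1656 = 157 g/mol

157 g/mol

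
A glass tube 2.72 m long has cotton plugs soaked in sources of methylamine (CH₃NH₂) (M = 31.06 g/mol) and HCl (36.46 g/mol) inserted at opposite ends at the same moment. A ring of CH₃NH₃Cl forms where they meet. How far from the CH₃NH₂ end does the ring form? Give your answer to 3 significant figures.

Graham's law gives d_CH₃NH₂/d_HCl = rate_CH₃NH₂/rate_HCl = √(M_HCl/M_CH₃NH₂) = √(36.46/31.06) = 1.083.
With d_CH₃NH₂ + d_HCl = 2.72 m, d_HCl = 2.72/(1 + 1.083) = 1.306 m.
d_CH₃NH₂ = 2.72 − 1.306 = 1.41 m.

1.41 m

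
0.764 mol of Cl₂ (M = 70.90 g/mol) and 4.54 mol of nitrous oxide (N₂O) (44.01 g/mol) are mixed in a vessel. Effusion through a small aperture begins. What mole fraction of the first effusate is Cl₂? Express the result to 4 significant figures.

Each component's effusion rate ∝ (its partial pressure)·(1/√M) ∝ n_i/√M_i.
x_Cl₂(eff) = (n_Cl₂/√M_Cl₂) / (n_Cl₂/√M_Cl₂ + n_N₂O/√M_N₂O)
= (0.764/√70.90) / (0.764/√70.90 + 4.54/√44.01) = 0.09073/(0.09073 + 0.6844) = 0.1171.

0.1171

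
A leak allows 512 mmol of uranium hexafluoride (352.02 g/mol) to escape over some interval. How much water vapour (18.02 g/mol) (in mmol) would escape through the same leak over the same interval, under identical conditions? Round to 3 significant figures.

2260 mmol

Graham's law gives rate_H₂O/rate_UF₆ = √(M_UF₆/M_H₂O) = √(352.02/18.02) = √19.53 = 4.420.
So the amount for H₂O is 512 × 4.420 = 2260 mmol.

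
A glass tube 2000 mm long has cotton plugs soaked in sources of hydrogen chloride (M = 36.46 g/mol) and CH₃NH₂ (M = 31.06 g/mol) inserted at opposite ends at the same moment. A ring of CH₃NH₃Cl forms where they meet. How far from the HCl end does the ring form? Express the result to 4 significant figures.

959.9 mm

In equal time, each gas travels a distance ∝ its rate ∝ 1/√M, so d_HCl/d_CH₃NH₂ = √(M_CH₃NH₂/M_HCl) = √(31.06/36.46) = 0.9230.
With d_HCl + d_CH₃NH₂ = 2000 mm, d_CH₃NH₂ = 2000/(1 + 0.9230) = 1040 mm.
d_HCl = 2000 − 1040 = 959.9 mm.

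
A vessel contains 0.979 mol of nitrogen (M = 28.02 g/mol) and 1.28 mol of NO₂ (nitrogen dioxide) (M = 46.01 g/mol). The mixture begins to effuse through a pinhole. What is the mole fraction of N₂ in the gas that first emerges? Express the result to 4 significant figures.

0.4950

The effusion rate of species i is ∝ p_i/√M_i ∝ n_i/√M_i.
x_N₂(eff) = (n_N₂/√M_N₂) / (n_N₂/√M_N₂ + n_NO₂/√M_NO₂)
= (0.979/√28.02) / (0.979/√28.02 + 1.28/√46.01) = 0.1849/(0.1849 + 0.1887) = 0.4950.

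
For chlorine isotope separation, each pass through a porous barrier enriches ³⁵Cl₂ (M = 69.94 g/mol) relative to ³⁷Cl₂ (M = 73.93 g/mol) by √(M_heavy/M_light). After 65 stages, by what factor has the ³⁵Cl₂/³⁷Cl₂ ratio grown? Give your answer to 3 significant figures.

After 65 stages the ratio has grown by (√(73.93/69.94))^65 = (73.93/69.94)^(65/2).
= 1.05705^(65/2) = 6.07.

6.07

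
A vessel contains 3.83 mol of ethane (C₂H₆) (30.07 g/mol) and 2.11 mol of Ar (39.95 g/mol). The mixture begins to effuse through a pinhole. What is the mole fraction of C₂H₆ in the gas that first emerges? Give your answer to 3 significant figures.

0.677

The effusion rate of species i is ∝ p_i/√M_i ∝ n_i/√M_i.
So x_C₂H₆ in the escaping gas = (n_C₂H₆/√M_C₂H₆) / Σ(n_i/√M_i)
= (3.83/√30.07) / (3.83/√30.07 + 2.11/√39.95) = 0.6984/(0.6984 + 0.3338) = 0.677.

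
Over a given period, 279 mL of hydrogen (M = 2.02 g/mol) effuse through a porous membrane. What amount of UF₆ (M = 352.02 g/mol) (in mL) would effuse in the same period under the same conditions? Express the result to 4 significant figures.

21.13 mL

By Graham's law, rate_UF₆/rate_H₂ = √(M_H₂/M_UF₆) = √(2.02/352.02) = √0.005738 = 0.07575.
So the volume for UF₆ is 279 × 0.07575 = 21.13 mL.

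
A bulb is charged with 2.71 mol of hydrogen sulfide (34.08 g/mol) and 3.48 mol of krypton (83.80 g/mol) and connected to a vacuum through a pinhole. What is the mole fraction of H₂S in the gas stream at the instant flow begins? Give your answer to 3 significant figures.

Effusion rate of each component ∝ n_i/√M_i (partial pressure × 1/√M).
x_H₂S(eff) = (n_H₂S/√M_H₂S) / (n_H₂S/√M_H₂S + n_Kr/√M_Kr)
= (2.71/√34.08) / (2.71/√34.08 + 3.48/√83.80) = 0.4642/(0.4642 + 0.3802) = 0.550.

0.550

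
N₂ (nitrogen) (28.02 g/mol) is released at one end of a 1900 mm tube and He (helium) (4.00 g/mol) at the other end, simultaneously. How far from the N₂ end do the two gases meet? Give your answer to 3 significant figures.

521 mm

Distances travelled in equal time are proportional to diffusion rates, so d_N₂/d_He = √(M_He/M_N₂) = √(4.00/28.02) = 0.3778.
With d_N₂ + d_He = 1900 mm, d_He = 1900/(1 + 0.3778) = 1379 mm.
d_N₂ = 1900 − 1379 = 521 mm.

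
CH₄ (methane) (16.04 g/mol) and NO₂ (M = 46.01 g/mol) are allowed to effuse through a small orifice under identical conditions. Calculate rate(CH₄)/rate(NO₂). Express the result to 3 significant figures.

1.69

Since effusion rate ∝ 1/√M, rate_CH₄/rate_NO₂ = √(M_NO₂/M_CH₄) = √(46.01/16.04) = √2.868 = 1.69.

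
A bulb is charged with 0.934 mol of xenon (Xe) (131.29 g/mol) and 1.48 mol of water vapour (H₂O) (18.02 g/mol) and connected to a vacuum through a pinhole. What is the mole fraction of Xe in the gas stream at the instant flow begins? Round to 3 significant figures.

0.189

Effusion rate of each component ∝ n_i/√M_i (partial pressure × 1/√M).
So x_Xe in the escaping gas = (n_Xe/√M_Xe) / Σ(n_i/√M_i)
= (0.934/√131.29) / (0.934/√131.29 + 1.48/√18.02) = 0.08151/(0.08151 + 0.3486) = 0.189.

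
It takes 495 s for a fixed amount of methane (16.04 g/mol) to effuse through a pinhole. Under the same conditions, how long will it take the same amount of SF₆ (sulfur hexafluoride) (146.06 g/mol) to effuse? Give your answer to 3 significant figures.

1490 s

By Graham's law, t_SF₆/t_CH₄ = √(M_SF₆/M_CH₄) = √(146.06/16.04) = √9.106 = 3.018.
So the time for SF₆ is 495 × 3.018 = 1490 s.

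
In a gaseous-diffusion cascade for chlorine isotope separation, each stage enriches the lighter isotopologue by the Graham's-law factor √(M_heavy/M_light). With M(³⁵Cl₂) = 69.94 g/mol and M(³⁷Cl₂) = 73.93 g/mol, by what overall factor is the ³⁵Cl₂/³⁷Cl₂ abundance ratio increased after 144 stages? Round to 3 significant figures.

The single-stage factor is √(M_heavy/M_light), so 144 stages give [√(73.93/69.94)]^144 = (73.93/69.94)^(144/2).
= 1.05705^72 = 54.3.

54.3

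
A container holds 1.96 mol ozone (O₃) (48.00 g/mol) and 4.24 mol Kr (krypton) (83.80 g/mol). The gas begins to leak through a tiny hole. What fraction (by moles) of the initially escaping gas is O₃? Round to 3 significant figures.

0.379

Effusion rate of each component ∝ n_i/√M_i (partial pressure × 1/√M).
Mole fraction of O₃ in the effusate = (n_O₃/√M_O₃) / (n_O₃/√M_O₃ + n_Kr/√M_Kr)
= (1.96/√48.00) / (1.96/√48.00 + 4.24/√83.80) = 0.2829/(0.2829 + 0.4632) = 0.379.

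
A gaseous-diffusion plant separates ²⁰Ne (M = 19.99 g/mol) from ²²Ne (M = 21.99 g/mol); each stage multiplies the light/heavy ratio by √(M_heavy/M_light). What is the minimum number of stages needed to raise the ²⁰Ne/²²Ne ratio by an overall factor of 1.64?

Per stage α = (21.99/19.99)^(1/2) = 1.10005^0.5, giving ln α = 0.04768.
Need α^N ≥ 1.64 ⇒ N ≥ ln(1.64) / ln α = 0.4947 / 0.04768 = 10.38.
Minimum whole number of stages: N = 11.

11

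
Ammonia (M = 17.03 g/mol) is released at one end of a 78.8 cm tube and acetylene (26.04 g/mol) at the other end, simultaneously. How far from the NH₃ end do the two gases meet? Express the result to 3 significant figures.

43.6 cm

Graham's law gives d_NH₃/d_C₂H₂ = rate_NH₃/rate_C₂H₂ = √(M_C₂H₂/M_NH₃) = √(26.04/17.03) = 1.237.
With d_NH₃ + d_C₂H₂ = 78.8 cm, d_C₂H₂ = 78.8/(1 + 1.237) = 35.23 cm.
d_NH₃ = 78.8 − 35.23 = 43.6 cm.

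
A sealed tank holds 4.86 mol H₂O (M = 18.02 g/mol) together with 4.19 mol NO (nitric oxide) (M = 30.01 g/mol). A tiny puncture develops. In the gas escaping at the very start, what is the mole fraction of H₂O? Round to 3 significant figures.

0.599

Rate_i ∝ x_i/√M_i (Graham's law weighted by mole fraction), so the effusate composition follows n_i/√M_i.
So x_H₂O in the escaping gas = (n_H₂O/√M_H₂O) / Σ(n_i/√M_i)
= (4.86/√18.02) / (4.86/√18.02 + 4.19/√30.01) = 1.145/(1.145 + 0.7649) = 0.599.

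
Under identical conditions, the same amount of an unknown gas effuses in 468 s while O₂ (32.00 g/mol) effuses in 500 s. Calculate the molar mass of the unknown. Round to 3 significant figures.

Using Graham's law: t_X/t_O₂ = √(M_X/M_O₂).
468/500 = 0.9360 = √(M_X/32.00)
M_X = 32.00 × 0.9360² = 32.00 × 0.8761 = 28.0 g/mol

28.0 g/mol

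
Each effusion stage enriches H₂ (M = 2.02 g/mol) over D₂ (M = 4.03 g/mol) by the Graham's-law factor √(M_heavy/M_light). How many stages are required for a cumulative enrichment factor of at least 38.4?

11

With α = √(4.03/2.02) per stage, ln α = ½ ln(1.99505) = 0.3453.
Need α^N ≥ 38.4 ⇒ N ≥ ln(38.4) / ln α = 3.648 / 0.3453 = 10.56.
Rounding up, N = 11 stages.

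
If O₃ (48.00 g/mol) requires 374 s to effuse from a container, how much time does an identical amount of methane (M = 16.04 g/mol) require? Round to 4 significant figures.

216.2 s

From Graham's law, t_CH₄/t_O₃ = √(M_CH₄/M_O₃) = √(16.04/48.00) = √0.3342 = 0.5781.
So the time for CH₄ is 374 × 0.5781 = 216.2 s.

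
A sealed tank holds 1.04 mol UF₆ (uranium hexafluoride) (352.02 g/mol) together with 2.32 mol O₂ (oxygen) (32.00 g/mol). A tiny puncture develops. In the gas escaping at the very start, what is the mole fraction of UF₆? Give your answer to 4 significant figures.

0.1191

Each component's effusion rate ∝ (its partial pressure)·(1/√M) ∝ n_i/√M_i.
Mole fraction of UF₆ in the effusate = (n_UF₆/√M_UF₆) / (n_UF₆/√M_UF₆ + n_O₂/√M_O₂)
= (1.04/√352.02) / (1.04/√352.02 + 2.32/√32.00) = 0.05543/(0.05543 + 0.4101) = 0.1191.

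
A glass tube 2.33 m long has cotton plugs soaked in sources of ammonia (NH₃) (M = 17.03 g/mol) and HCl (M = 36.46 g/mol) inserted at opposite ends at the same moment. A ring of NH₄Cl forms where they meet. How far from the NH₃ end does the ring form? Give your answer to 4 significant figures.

The fronts meet when d_NH₃ + d_HCl = L with d_NH₃/d_HCl = √(M_HCl/M_NH₃) (Graham's law). Here √(M_HCl/M_NH₃) = √(36.46/17.03) = 1.463.
With d_NH₃ + d_HCl = 2.33 m, d_HCl = 2.33/(1 + 1.463) = 0.9459 m.
d_NH₃ = 2.33 − 0.9459 = 1.384 m.

1.384 m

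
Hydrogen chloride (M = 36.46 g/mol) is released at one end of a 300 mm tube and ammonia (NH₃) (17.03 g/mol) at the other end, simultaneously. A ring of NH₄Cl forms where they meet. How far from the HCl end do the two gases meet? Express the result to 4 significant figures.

Distances travelled in equal time are proportional to diffusion rates, so d_HCl/d_NH₃ = √(M_NH₃/M_HCl) = √(17.03/36.46) = 0.6834.
With d_HCl + d_NH₃ = 300 mm, d_NH₃ = 300/(1 + 0.6834) = 178.2 mm.
d_HCl = 300 − 178.2 = 121.8 mm.

121.8 mm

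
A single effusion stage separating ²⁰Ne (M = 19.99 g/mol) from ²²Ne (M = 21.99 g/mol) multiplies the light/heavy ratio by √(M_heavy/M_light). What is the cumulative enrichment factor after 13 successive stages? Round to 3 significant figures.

Each stage multiplies the ratio by α = √(21.99/19.99), so after 13 stages the overall factor is α^13 = (21.99/19.99)^(13/2).
= 1.10005^(13/2) = 1.86.

1.86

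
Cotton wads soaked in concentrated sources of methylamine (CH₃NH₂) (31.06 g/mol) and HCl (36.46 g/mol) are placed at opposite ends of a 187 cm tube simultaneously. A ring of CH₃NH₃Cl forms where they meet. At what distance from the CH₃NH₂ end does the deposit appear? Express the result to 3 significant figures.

97.2 cm

Distances travelled in equal time are proportional to diffusion rates, so d_CH₃NH₂/d_HCl = √(M_HCl/M_CH₃NH₂) = √(36.46/31.06) = 1.083.
With d_CH₃NH₂ + d_HCl = 187 cm, d_HCl = 187/(1 + 1.083) = 89.76 cm.
d_CH₃NH₂ = 187 − 89.76 = 97.2 cm.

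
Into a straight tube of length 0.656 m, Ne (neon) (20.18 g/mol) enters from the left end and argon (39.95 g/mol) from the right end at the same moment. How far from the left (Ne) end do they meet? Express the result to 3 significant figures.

In equal time, each gas travels a distance ∝ its rate ∝ 1/√M, so d_Ne/d_Ar = √(M_Ar/M_Ne) = √(39.95/20.18) = 1.407.
With d_Ne + d_Ar = 0.656 m, d_Ar = 0.656/(1 + 1.407) = 0.2725 m.
d_Ne = 0.656 − 0.2725 = 0.383 m.

0.383 m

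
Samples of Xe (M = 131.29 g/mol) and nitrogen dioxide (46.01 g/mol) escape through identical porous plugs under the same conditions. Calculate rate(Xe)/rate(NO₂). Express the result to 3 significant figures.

Graham's law gives rate_Xe/rate_NO₂ = √(M_NO₂/M_Xe) = √(46.01/131.29) = √0.3504 = 0.592.

0.592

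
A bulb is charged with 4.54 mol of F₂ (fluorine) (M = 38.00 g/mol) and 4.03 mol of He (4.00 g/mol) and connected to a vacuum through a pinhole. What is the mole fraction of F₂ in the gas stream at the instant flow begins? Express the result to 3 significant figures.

The effusion rate of species i is ∝ p_i/√M_i ∝ n_i/√M_i.
Mole fraction of F₂ in the effusate = (n_F₂/√M_F₂) / (n_F₂/√M_F₂ + n_He/√M_He)
= (4.54/√38.00) / (4.54/√38.00 + 4.03/√4.00) = 0.7365/(0.7365 + 2.015) = 0.268.

0.268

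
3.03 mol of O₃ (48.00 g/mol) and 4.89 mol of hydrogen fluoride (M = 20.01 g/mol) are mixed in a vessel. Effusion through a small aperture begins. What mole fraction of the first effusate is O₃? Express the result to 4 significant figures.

0.2858

The effusion rate of species i is ∝ p_i/√M_i ∝ n_i/√M_i.
So x_O₃ in the escaping gas = (n_O₃/√M_O₃) / Σ(n_i/√M_i)
= (3.03/√48.00) / (3.03/√48.00 + 4.89/√20.01) = 0.4373/(0.4373 + 1.093) = 0.2858.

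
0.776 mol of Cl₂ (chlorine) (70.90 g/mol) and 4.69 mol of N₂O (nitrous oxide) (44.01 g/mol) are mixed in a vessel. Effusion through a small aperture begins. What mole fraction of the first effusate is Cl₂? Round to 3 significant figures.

0.115

Each component's effusion rate ∝ (its partial pressure)·(1/√M) ∝ n_i/√M_i.
So x_Cl₂ in the escaping gas = (n_Cl₂/√M_Cl₂) / Σ(n_i/√M_i)
= (0.776/√70.90) / (0.776/√70.90 + 4.69/√44.01) = 0.09216/(0.09216 + 0.7070) = 0.115.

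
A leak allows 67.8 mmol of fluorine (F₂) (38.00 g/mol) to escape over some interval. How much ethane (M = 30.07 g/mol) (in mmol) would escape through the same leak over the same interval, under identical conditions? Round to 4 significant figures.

76.22 mmol

From Graham's law, rate_C₂H₆/rate_F₂ = √(M_F₂/M_C₂H₆) = √(38.00/30.07) = √1.264 = 1.124.
So the amount for C₂H₆ is 67.8 × 1.124 = 76.22 mmol.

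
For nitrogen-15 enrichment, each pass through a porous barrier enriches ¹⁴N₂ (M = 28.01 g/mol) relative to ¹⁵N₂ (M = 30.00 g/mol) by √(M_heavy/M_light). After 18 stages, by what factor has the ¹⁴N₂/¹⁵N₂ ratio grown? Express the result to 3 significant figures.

1.85

After 18 stages the ratio has grown by (√(30.00/28.01))^18 = (30.00/28.01)^(18/2).
= 1.07105^9 = 1.85.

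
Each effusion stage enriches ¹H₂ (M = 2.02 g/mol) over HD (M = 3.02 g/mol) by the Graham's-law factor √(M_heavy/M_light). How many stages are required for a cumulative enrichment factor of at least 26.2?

17

Per stage α = (3.02/2.02)^(1/2) = 1.49505^0.5, giving ln α = 0.2011.
Need α^N ≥ 26.2 ⇒ N ≥ ln(26.2) / ln α = 3.266 / 0.2011 = 16.24.
Minimum whole number of stages: N = 17.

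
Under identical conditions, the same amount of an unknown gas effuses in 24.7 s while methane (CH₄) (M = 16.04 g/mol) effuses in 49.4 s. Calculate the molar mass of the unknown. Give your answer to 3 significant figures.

By Graham's law, t_X/t_CH₄ = √(M_X/M_CH₄).
24.7/49.4 = 0.5000 = √(M_X/16.04)
M_X = 16.04 × 0.5000² = 16.04 × 0.2500 = 4.01 g/mol

4.01 g/mol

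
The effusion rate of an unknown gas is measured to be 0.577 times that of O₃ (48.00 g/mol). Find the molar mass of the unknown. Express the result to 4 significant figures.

Graham's law gives rate_X/rate_O₃ = √(M_O₃/M_X).
0.577 = √(48.00/M_X)
M_X = 48.00 / 0.577² = 48.00 / 0.3329 = 144.2 g/mol

144.2 g/mol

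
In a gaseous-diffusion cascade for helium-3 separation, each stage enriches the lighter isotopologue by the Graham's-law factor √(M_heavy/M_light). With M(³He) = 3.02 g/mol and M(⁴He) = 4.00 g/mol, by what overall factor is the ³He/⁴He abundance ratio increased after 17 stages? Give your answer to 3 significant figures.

10.9

Each stage multiplies the ratio by α = √(4.00/3.02), so after 17 stages the overall factor is α^17 = (4.00/3.02)^(17/2).
= 1.32450^(17/2) = 10.9.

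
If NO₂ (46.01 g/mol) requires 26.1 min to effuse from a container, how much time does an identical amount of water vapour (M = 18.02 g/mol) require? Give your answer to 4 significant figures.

By Graham's law, t_H₂O/t_NO₂ = √(M_H₂O/M_NO₂) = √(18.02/46.01) = √0.3917 = 0.6258.
So the time for H₂O is 26.1 × 0.6258 = 16.33 min.

16.33 min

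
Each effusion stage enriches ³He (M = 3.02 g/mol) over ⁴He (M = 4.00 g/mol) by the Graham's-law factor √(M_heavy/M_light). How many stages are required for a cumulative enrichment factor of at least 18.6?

With α = √(4.00/3.02) per stage, ln α = ½ ln(1.32450) = 0.1405.
Need α^N ≥ 18.6 ⇒ N ≥ ln(18.6) / ln α = 2.923 / 0.1405 = 20.80.
Rounding up, N = 21 stages.

21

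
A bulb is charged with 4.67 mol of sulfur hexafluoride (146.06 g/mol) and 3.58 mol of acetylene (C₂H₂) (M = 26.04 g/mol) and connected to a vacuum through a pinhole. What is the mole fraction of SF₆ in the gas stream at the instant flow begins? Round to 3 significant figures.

0.355

Rate_i ∝ x_i/√M_i (Graham's law weighted by mole fraction), so the effusate composition follows n_i/√M_i.
So x_SF₆ in the escaping gas = (n_SF₆/√M_SF₆) / Σ(n_i/√M_i)
= (4.67/√146.06) / (4.67/√146.06 + 3.58/√26.04) = 0.3864/(0.3864 + 0.7016) = 0.355.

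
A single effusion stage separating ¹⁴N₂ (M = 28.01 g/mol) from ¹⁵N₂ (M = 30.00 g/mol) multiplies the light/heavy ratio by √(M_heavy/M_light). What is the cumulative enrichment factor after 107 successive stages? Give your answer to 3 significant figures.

After 107 stages the ratio has grown by (√(30.00/28.01))^107 = (30.00/28.01)^(107/2).
= 1.07105^(107/2) = 39.3.

39.3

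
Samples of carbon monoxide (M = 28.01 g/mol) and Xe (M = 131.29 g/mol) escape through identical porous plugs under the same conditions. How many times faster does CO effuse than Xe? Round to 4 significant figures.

2.165

Since effusion rate ∝ 1/√M, rate_CO/rate_Xe = √(M_Xe/M_CO) = √(131.29/28.01) = √4.687 = 2.165.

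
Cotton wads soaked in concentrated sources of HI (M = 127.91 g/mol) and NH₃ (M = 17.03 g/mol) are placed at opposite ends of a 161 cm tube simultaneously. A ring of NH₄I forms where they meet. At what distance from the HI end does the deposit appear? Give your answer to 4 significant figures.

43.04 cm

In equal time, each gas travels a distance ∝ its rate ∝ 1/√M, so d_HI/d_NH₃ = √(M_NH₃/M_HI) = √(17.03/127.91) = 0.3649.
With d_HI + d_NH₃ = 161 cm, d_NH₃ = 161/(1 + 0.3649) = 118.0 cm.
d_HI = 161 − 118.0 = 43.04 cm.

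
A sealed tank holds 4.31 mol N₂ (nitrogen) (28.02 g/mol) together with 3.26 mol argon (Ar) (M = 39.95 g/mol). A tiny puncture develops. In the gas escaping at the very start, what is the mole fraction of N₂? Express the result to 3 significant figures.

0.612

Each component's effusion rate ∝ (its partial pressure)·(1/√M) ∝ n_i/√M_i.
x_N₂(eff) = (n_N₂/√M_N₂) / (n_N₂/√M_N₂ + n_Ar/√M_Ar)
= (4.31/√28.02) / (4.31/√28.02 + 3.26/√39.95) = 0.8142/(0.8142 + 0.5158) = 0.612.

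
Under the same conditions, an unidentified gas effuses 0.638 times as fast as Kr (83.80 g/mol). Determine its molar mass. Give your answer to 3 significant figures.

206 g/mol

From Graham's law, rate_X/rate_Kr = √(M_Kr/M_X).
0.638 = √(83.80/M_X)
M_X = 83.80 / 0.638² = 83.80 / 0.4070 = 206 g/mol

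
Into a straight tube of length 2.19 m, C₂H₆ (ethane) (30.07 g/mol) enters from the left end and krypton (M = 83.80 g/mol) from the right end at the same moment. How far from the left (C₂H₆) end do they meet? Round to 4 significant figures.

1.370 m

In equal time, each gas travels a distance ∝ its rate ∝ 1/√M, so d_C₂H₆/d_Kr = √(M_Kr/M_C₂H₆) = √(83.80/30.07) = 1.669.
With d_C₂H₆ + d_Kr = 2.19 m, d_Kr = 2.19/(1 + 1.669) = 0.8204 m.
d_C₂H₆ = 2.19 − 0.8204 = 1.370 m.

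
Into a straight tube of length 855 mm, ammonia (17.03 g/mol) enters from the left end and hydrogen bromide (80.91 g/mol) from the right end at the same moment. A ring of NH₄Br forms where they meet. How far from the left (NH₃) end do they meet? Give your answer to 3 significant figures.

586 mm

In equal time, each gas travels a distance ∝ its rate ∝ 1/√M, so d_NH₃/d_HBr = √(M_HBr/M_NH₃) = √(80.91/17.03) = 2.180.
With d_NH₃ + d_HBr = 855 mm, d_HBr = 855/(1 + 2.180) = 268.9 mm.
d_NH₃ = 855 − 268.9 = 586 mm.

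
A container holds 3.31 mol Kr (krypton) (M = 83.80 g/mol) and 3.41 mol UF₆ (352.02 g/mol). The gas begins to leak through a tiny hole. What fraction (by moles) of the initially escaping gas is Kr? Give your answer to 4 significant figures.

0.6655

The effusion rate of species i is ∝ p_i/√M_i ∝ n_i/√M_i.
x_Kr(eff) = (n_Kr/√M_Kr) / (n_Kr/√M_Kr + n_UF₆/√M_UF₆)
= (3.31/√83.80) / (3.31/√83.80 + 3.41/√352.02) = 0.3616/(0.3616 + 0.1817) = 0.6655.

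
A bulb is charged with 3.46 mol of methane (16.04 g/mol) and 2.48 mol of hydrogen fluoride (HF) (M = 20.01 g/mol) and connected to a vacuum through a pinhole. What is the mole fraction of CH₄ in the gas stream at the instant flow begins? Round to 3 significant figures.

0.609

The effusion rate of species i is ∝ p_i/√M_i ∝ n_i/√M_i.
So x_CH₄ in the escaping gas = (n_CH₄/√M_CH₄) / Σ(n_i/√M_i)
= (3.46/√16.04) / (3.46/√16.04 + 2.48/√20.01) = 0.8639/(0.8639 + 0.5544) = 0.609.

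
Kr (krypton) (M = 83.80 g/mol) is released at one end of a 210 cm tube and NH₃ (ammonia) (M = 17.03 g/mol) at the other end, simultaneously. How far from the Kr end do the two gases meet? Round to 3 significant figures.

The fronts meet when d_Kr + d_NH₃ = L with d_Kr/d_NH₃ = √(M_NH₃/M_Kr) (Graham's law). Here √(M_NH₃/M_Kr) = √(17.03/83.80) = 0.4508.
With d_Kr + d_NH₃ = 210 cm, d_NH₃ = 210/(1 + 0.4508) = 144.7 cm.
d_Kr = 210 − 144.7 = 65.3 cm.

65.3 cm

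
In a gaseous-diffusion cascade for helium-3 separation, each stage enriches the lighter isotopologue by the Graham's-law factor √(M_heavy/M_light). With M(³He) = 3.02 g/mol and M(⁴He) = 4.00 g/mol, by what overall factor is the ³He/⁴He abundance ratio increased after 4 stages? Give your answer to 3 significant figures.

Each stage multiplies the ratio by α = √(4.00/3.02), so after 4 stages the overall factor is α^4 = (4.00/3.02)^(4/2).
= 1.32450^2 = 1.75.

1.75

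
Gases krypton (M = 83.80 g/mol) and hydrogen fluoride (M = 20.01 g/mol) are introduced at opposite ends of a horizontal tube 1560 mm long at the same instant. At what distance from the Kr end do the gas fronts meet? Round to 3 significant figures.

512 mm

Distances travelled in equal time are proportional to diffusion rates, so d_Kr/d_HF = √(M_HF/M_Kr) = √(20.01/83.80) = 0.4887.
With d_Kr + d_HF = 1560 mm, d_HF = 1560/(1 + 0.4887) = 1048 mm.
d_Kr = 1560 − 1048 = 512 mm.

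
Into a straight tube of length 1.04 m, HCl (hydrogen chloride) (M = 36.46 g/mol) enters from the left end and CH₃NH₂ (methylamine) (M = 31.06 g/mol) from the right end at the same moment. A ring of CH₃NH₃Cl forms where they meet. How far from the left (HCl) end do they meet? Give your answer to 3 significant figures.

In equal time, each gas travels a distance ∝ its rate ∝ 1/√M, so d_HCl/d_CH₃NH₂ = √(M_CH₃NH₂/M_HCl) = √(31.06/36.46) = 0.9230.
With d_HCl + d_CH₃NH₂ = 1.04 m, d_CH₃NH₂ = 1.04/(1 + 0.9230) = 0.5408 m.
d_HCl = 1.04 − 0.5408 = 0.499 m.

0.499 m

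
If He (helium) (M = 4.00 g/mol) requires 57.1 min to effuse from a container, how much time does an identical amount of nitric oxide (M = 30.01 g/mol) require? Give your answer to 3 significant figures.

156 min

Graham's law gives t_NO/t_He = √(M_NO/M_He) = √(30.01/4.00) = √7.503 = 2.739.
So the time for NO is 57.1 × 2.739 = 156 min.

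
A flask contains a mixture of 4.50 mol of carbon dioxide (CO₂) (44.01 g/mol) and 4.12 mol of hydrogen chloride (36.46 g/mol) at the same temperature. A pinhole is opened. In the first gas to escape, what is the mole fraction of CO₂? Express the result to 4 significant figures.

Effusion rate of each component ∝ n_i/√M_i (partial pressure × 1/√M).
Mole fraction of CO₂ in the effusate = (n_CO₂/√M_CO₂) / (n_CO₂/√M_CO₂ + n_HCl/√M_HCl)
= (4.50/√44.01) / (4.50/√44.01 + 4.12/√36.46) = 0.6783/(0.6783 + 0.6823) = 0.4985.

0.4985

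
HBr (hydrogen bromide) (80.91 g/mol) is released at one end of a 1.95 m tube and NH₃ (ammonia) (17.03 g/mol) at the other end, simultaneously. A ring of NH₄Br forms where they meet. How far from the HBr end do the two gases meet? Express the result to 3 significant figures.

In equal time, each gas travels a distance ∝ its rate ∝ 1/√M, so d_HBr/d_NH₃ = √(M_NH₃/M_HBr) = √(17.03/80.91) = 0.4588.
With d_HBr + d_NH₃ = 1.95 m, d_NH₃ = 1.95/(1 + 0.4588) = 1.337 m.
d_HBr = 1.95 − 1.337 = 0.613 m.

0.613 m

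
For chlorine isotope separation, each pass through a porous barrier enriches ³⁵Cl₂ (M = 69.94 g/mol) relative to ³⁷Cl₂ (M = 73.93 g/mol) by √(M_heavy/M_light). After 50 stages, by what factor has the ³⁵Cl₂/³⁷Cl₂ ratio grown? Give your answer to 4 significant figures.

4.003

The single-stage factor is √(M_heavy/M_light), so 50 stages give [√(73.93/69.94)]^50 = (73.93/69.94)^(50/2).
= 1.05705^25 = 4.003.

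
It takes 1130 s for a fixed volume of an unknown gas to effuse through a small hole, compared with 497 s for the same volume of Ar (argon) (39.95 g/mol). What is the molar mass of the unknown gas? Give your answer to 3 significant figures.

From Graham's law, t_X/t_Ar = √(M_X/M_Ar).
1130/497 = 2.274 = √(M_X/39.95)
M_X = 39.95 × 2.274² = 39.95 × 5.169 = 207 g/mol

207 g/mol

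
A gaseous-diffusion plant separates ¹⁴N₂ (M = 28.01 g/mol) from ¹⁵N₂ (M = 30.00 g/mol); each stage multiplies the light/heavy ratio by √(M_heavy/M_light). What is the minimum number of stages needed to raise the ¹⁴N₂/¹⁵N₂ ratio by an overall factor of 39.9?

With α = √(30.00/28.01) per stage, ln α = ½ ln(1.07105) = 0.03432.
Need α^N ≥ 39.9 ⇒ N ≥ ln(39.9) / ln α = 3.686 / 0.03432 = 107.42.
So at least 108 stages are needed.

108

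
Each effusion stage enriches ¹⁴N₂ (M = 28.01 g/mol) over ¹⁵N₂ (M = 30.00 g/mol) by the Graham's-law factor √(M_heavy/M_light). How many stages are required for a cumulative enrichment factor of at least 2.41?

26

With α = √(30.00/28.01) per stage, ln α = ½ ln(1.07105) = 0.03432.
Need α^N ≥ 2.41 ⇒ N ≥ ln(2.41) / ln α = 0.8796 / 0.03432 = 25.63.
Minimum whole number of stages: N = 26.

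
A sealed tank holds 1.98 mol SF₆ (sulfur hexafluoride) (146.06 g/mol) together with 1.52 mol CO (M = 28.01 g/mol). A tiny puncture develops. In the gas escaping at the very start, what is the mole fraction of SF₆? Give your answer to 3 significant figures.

Each component's effusion rate ∝ (its partial pressure)·(1/√M) ∝ n_i/√M_i.
Mole fraction of SF₆ in the effusate = (n_SF₆/√M_SF₆) / (n_SF₆/√M_SF₆ + n_CO/√M_CO)
= (1.98/√146.06) / (1.98/√146.06 + 1.52/√28.01) = 0.1638/(0.1638 + 0.2872) = 0.363.

0.363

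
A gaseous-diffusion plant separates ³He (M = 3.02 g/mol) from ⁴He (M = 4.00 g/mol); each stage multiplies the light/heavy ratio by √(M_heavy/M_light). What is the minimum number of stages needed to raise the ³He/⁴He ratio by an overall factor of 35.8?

Single-stage factor α = √(4.00/3.02), so ln α = ½ ln(1.32450) = 0.1405.
Need α^N ≥ 35.8 ⇒ N ≥ ln(35.8) / ln α = 3.578 / 0.1405 = 25.46.
So at least 26 stages are needed.

26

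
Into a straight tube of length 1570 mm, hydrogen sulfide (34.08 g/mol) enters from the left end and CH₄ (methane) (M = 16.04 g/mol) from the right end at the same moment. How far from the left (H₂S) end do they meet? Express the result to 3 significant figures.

Distances travelled in equal time are proportional to diffusion rates, so d_H₂S/d_CH₄ = √(M_CH₄/M_H₂S) = √(16.04/34.08) = 0.6860.
With d_H₂S + d_CH₄ = 1570 mm, d_CH₄ = 1570/(1 + 0.6860) = 931.2 mm.
d_H₂S = 1570 − 931.2 = 639 mm.

639 mm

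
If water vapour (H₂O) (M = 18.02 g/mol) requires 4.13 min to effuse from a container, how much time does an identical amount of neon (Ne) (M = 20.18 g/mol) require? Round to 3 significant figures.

4.37 min

Graham's law gives t_Ne/t_H₂O = √(M_Ne/M_H₂O) = √(20.18/18.02) = √1.120 = 1.058.
So the time for Ne is 4.13 × 1.058 = 4.37 min.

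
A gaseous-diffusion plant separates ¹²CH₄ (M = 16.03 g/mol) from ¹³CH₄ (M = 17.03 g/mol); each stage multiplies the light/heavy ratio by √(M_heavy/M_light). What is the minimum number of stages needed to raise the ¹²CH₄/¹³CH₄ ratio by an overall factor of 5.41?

Single-stage factor α = √(17.03/16.03), so ln α = ½ ln(1.06238) = 0.03026.
Need α^N ≥ 5.41 ⇒ N ≥ ln(5.41) / ln α = 1.688 / 0.03026 = 55.80.
Minimum whole number of stages: N = 56.

56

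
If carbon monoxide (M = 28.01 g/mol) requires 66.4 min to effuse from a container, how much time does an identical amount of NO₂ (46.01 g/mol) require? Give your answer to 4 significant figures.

Since effusion rate ∝ 1/√M, t_NO₂/t_CO = √(M_NO₂/M_CO) = √(46.01/28.01) = √1.643 = 1.282.
So the time for NO₂ is 66.4 × 1.282 = 85.10 min.

85.10 min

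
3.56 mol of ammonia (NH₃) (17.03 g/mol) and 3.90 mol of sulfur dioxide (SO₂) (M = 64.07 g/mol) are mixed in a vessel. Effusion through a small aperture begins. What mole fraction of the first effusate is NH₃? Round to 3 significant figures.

The effusion rate of species i is ∝ p_i/√M_i ∝ n_i/√M_i.
Mole fraction of NH₃ in the effusate = (n_NH₃/√M_NH₃) / (n_NH₃/√M_NH₃ + n_SO₂/√M_SO₂)
= (3.56/√17.03) / (3.56/√17.03 + 3.90/√64.07) = 0.8627/(0.8627 + 0.4872) = 0.639.

0.639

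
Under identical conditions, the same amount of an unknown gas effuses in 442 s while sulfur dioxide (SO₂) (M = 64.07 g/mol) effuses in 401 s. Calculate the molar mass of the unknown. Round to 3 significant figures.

77.8 g/mol

From Graham's law, t_X/t_SO₂ = √(M_X/M_SO₂).
442/401 = 1.102 = √(M_X/64.07)
M_X = 64.07 × 1.102² = 64.07 × 1.215 = 77.8 g/mol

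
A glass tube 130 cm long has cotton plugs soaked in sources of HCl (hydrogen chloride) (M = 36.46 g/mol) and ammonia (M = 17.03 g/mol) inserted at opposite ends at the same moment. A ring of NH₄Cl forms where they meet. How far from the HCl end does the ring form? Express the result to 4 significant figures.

52.78 cm

In equal time, each gas travels a distance ∝ its rate ∝ 1/√M, so d_HCl/d_NH₃ = √(M_NH₃/M_HCl) = √(17.03/36.46) = 0.6834.
With d_HCl + d_NH₃ = 130 cm, d_NH₃ = 130/(1 + 0.6834) = 77.22 cm.
d_HCl = 130 − 77.22 = 52.78 cm.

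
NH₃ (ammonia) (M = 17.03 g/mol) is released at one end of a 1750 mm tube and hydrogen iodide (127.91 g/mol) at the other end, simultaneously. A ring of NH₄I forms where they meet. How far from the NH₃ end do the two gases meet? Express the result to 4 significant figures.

1282 mm

Distances travelled in equal time are proportional to diffusion rates, so d_NH₃/d_HI = √(M_HI/M_NH₃) = √(127.91/17.03) = 2.741.
With d_NH₃ + d_HI = 1750 mm, d_HI = 1750/(1 + 2.741) = 467.8 mm.
d_NH₃ = 1750 − 467.8 = 1282 mm.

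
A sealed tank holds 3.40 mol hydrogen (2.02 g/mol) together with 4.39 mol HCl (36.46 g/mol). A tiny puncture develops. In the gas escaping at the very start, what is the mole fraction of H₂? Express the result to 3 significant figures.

Effusion rate of each component ∝ n_i/√M_i (partial pressure × 1/√M).
So x_H₂ in the escaping gas = (n_H₂/√M_H₂) / Σ(n_i/√M_i)
= (3.40/√2.02) / (3.40/√2.02 + 4.39/√36.46) = 2.392/(2.392 + 0.7270) = 0.767.

0.767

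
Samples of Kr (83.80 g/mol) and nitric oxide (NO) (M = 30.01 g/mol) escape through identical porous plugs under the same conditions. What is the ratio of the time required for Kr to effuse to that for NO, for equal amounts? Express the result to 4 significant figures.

Since effusion rate ∝ 1/√M, t_Kr/t_NO = √(M_Kr/M_NO) = √(83.80/30.01) = √2.792 = 1.671.

1.671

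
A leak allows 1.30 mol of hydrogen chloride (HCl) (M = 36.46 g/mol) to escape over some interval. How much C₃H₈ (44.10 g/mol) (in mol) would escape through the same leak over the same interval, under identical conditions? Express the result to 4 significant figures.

From Graham's law, rate_C₃H₈/rate_HCl = √(M_HCl/M_C₃H₈) = √(36.46/44.10) = √0.8268 = 0.9093.
So the amount for C₃H₈ is 1.30 × 0.9093 = 1.182 mol.

1.182 mol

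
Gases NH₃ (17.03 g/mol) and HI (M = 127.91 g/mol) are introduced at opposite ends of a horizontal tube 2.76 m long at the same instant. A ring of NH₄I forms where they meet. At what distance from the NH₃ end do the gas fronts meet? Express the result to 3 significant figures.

Distances travelled in equal time are proportional to diffusion rates, so d_NH₃/d_HI = √(M_HI/M_NH₃) = √(127.91/17.03) = 2.741.
With d_NH₃ + d_HI = 2.76 m, d_HI = 2.76/(1 + 2.741) = 0.7379 m.
d_NH₃ = 2.76 − 0.7379 = 2.02 m.

2.02 m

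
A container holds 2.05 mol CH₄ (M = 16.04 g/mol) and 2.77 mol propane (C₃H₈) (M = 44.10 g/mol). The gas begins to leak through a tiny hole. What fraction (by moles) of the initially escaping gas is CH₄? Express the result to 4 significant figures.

0.5510

Effusion rate of each component ∝ n_i/√M_i (partial pressure × 1/√M).
x_CH₄(eff) = (n_CH₄/√M_CH₄) / (n_CH₄/√M_CH₄ + n_C₃H₈/√M_C₃H₈)
= (2.05/√16.04) / (2.05/√16.04 + 2.77/√44.10) = 0.5119/(0.5119 + 0.4171) = 0.5510.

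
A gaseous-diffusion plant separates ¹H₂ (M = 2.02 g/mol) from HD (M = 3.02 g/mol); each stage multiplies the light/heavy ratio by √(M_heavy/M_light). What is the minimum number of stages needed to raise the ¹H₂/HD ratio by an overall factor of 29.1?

Per stage α = (3.02/2.02)^(1/2) = 1.49505^0.5, giving ln α = 0.2011.
Need α^N ≥ 29.1 ⇒ N ≥ ln(29.1) / ln α = 3.371 / 0.2011 = 16.76.
Minimum whole number of stages: N = 17.

17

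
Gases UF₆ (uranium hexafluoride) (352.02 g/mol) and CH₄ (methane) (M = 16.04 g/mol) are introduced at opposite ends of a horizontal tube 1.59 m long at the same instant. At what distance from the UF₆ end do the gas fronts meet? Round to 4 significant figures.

Distances travelled in equal time are proportional to diffusion rates, so d_UF₆/d_CH₄ = √(M_CH₄/M_UF₆) = √(16.04/352.02) = 0.2135.
With d_UF₆ + d_CH₄ = 1.59 m, d_CH₄ = 1.59/(1 + 0.2135) = 1.310 m.
d_UF₆ = 1.59 − 1.310 = 0.2797 m.

0.2797 m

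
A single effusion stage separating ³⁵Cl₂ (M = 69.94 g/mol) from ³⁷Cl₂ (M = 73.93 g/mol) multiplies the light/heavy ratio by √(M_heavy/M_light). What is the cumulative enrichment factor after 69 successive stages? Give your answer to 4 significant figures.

Overall factor = α^69 with α = √(73.93/69.94), i.e. (73.93/69.94)^(69/2).
= 1.05705^(69/2) = 6.781.

6.781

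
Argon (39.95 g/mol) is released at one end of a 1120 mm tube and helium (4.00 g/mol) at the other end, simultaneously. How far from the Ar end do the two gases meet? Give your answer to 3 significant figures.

269 mm

The fronts meet when d_Ar + d_He = L with d_Ar/d_He = √(M_He/M_Ar) (Graham's law). Here √(M_He/M_Ar) = √(4.00/39.95) = 0.3164.
With d_Ar + d_He = 1120 mm, d_He = 1120/(1 + 0.3164) = 850.8 mm.
d_Ar = 1120 − 850.8 = 269 mm.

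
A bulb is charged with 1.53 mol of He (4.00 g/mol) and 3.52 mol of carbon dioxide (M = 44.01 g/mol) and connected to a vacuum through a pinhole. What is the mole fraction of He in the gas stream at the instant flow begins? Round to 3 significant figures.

Each component's effusion rate ∝ (its partial pressure)·(1/√M) ∝ n_i/√M_i.
x_He(eff) = (n_He/√M_He) / (n_He/√M_He + n_CO₂/√M_CO₂)
= (1.53/√4.00) / (1.53/√4.00 + 3.52/√44.01) = 0.7650/(0.7650 + 0.5306) = 0.590.

0.590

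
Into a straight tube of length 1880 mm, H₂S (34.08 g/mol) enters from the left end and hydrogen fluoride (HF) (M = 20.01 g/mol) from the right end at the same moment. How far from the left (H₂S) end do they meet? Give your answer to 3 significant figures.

816 mm

Graham's law gives d_H₂S/d_HF = rate_H₂S/rate_HF = √(M_HF/M_H₂S) = √(20.01/34.08) = 0.7663.
With d_H₂S + d_HF = 1880 mm, d_HF = 1880/(1 + 0.7663) = 1064 mm.
d_H₂S = 1880 − 1064 = 816 mm.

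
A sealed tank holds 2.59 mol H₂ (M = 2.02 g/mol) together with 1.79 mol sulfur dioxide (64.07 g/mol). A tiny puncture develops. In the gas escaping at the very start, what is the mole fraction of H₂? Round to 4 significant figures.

0.8907

Effusion rate of each component ∝ n_i/√M_i (partial pressure × 1/√M).
Mole fraction of H₂ in the effusate = (n_H₂/√M_H₂) / (n_H₂/√M_H₂ + n_SO₂/√M_SO₂)
= (2.59/√2.02) / (2.59/√2.02 + 1.79/√64.07) = 1.822/(1.822 + 0.2236) = 0.8907.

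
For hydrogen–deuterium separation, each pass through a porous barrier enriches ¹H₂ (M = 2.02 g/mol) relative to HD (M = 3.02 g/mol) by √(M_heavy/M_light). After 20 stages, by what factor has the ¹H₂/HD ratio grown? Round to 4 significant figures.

Each stage multiplies the ratio by α = √(3.02/2.02), so after 20 stages the overall factor is α^20 = (3.02/2.02)^(20/2).
= 1.49505^10 = 55.79.

55.79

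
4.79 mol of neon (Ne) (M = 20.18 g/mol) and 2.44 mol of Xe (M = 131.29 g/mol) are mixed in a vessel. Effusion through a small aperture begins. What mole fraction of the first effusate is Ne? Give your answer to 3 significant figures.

Each component's effusion rate ∝ (its partial pressure)·(1/√M) ∝ n_i/√M_i.
Mole fraction of Ne in the effusate = (n_Ne/√M_Ne) / (n_Ne/√M_Ne + n_Xe/√M_Xe)
= (4.79/√20.18) / (4.79/√20.18 + 2.44/√131.29) = 1.066/(1.066 + 0.2129) = 0.834.

0.834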